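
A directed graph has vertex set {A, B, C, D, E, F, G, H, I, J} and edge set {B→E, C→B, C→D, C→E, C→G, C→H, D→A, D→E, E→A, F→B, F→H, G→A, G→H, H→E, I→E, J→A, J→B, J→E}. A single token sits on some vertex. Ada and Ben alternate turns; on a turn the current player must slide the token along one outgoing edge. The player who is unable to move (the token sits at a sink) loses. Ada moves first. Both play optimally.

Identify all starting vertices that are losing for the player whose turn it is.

A, B, H, I

Label each position W (a win for the player to move) or L (a loss). A position with no legal move is L; any other position is W exactly when some move reaches an L, and L when every move reaches a W.
Every edge goes from a vertex to one that appears earlier in the order A, E, H, B, D, F, G, J, C, I, so processing vertices in that order labels each vertex after all of its successors.
A: no outgoing edge → L
E: W (go to A, an L position)
H: L (sole option E(W) is W)
B: L (sole option E(W) is W)
D: W (go to A, an L position)
F: W (go to B, an L position)
G: W (go to H, an L position)
J: W (go to B, an L position)
C: W (go to B, an L position)
I: L (sole option E(W) is W)
Reading off the rows marked L gives the requested list; there are 4 such vertices.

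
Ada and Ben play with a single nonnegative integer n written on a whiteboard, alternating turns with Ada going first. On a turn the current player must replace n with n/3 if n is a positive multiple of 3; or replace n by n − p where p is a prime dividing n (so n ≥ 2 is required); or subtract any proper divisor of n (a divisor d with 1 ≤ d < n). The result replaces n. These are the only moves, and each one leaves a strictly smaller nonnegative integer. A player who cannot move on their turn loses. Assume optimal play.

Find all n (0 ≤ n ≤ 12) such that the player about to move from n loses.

0, 1, 4, 9

Compute win/loss labels from the base case upward. A position with no move is L. Any other position is W if it can reach an L in one move, else L.
n=0: no move → L
n=1: no move → L
n=2: can move to 0, which is L ⇒ W
n=3: can move to 0, which is L ⇒ W
n=4: moves to 2(W), 3(W); every one is W ⇒ L
n=5: can move to 0, which is L ⇒ W
n=6: can move to 4, which is L ⇒ W
n=7: can move to 0, which is L ⇒ W
n=8: can move to 4, which is L ⇒ W
n=9: moves to 3(W), 6(W), 8(W); every one is W ⇒ L
n=10: can move to 9, which is L ⇒ W
n=11: can move to 0, which is L ⇒ W
n=12: can move to 4, which is L ⇒ W
The losing starting values of n are exactly the entries labelled L in this table (4 of them).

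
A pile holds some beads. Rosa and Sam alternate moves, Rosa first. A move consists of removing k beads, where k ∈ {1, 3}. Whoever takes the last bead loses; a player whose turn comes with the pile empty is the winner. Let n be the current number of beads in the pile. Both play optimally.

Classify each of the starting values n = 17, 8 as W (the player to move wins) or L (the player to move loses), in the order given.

17: L, 8: W

Compute win/loss labels from the base case upward. A position with no move is W. Any other position is W if it can reach an L in one move, else L.
n=0: no move; the opponent has just taken the last bead and therefore loses → W
n=1: →0(W) only, which is W, so L
n=2: →1(L), so W
n=3: →2(W), 0(W) — all W, so L
n=4: →3(L), so W
n=5: →4(W), 2(W) — all W, so L
n=6: →5(L), so W
n=7: →6(W), 4(W) — all W, so L
n=8: →7(L), so W
n=9: →8(W), 6(W) — all W, so L
n=10: →9(L), so W
n=11: →10(W), 8(W) — all W, so L
n=12: →11(L), so W
n=13: →12(W), 10(W) — all W, so L
n=14: →13(L), so W
n=15: →14(W), 12(W) — all W, so L
n=16: →15(L), so W
n=17: →16(W), 14(W) — all W, so L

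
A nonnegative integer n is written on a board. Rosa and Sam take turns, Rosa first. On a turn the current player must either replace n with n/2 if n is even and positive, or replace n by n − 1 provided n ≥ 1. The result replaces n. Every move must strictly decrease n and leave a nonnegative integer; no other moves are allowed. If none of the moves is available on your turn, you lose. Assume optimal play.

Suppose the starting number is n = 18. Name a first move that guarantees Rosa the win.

Move to 9.

Classify positions by backward induction: terminal positions (no move available) are L. From any other position, the mover wins iff some move reaches an L.
n=0: no move → L
n=1: can move to 0, which is L ⇒ W
n=2: the only move is to 1(W), a W ⇒ L
n=3: can move to 2, which is L ⇒ W
n=4: can move to 2, which is L ⇒ W
n=5: the only move is to 4(W), a W ⇒ L
n=6: can move to 5, which is L ⇒ W
n=7: the only move is to 6(W), a W ⇒ L
n=8: can move to 7, which is L ⇒ W
n=9: the only move is to 8(W), a W ⇒ L
n=10: can move to 5, which is L ⇒ W
n=11: the only move is to 10(W), a W ⇒ L
n=12: can move to 11, which is L ⇒ W
n=13: the only move is to 12(W), a W ⇒ L
n=14: can move to 7, which is L ⇒ W
n=15: the only move is to 14(W), a W ⇒ L
n=16: can move to 15, which is L ⇒ W
n=17: the only move is to 16(W), a W ⇒ L
n=18: can move to 9, which is L ⇒ W
From 18, the L positions reachable in one move are: 9, 17. Any move reaching one of these is winning.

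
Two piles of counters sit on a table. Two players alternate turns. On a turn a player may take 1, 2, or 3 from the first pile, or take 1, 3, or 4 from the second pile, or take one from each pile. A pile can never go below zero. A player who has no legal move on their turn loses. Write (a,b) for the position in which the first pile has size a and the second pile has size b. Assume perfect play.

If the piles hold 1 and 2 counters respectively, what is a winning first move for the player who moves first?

Work bottom-up. With no move the player to move loses. Otherwise the position is W if at least one move leads to an L position for the opponent, and L if every move leads to a W.
No move ever increases a pile, so every position that can arise here has a ≤ 1 and b ≤ 2; it is enough to label the cells with 0 ≤ a ≤ 1 and 0 ≤ b ≤ 2.
Every move lowers a or b (never raises either), so fill the grid row by row in increasing a, and left to right within a row: each cell's successors are then already labelled.
      b=0  b=1  b=2
a=0:    L    W    L
a=1:    W    W    W
Cells with no legal move (terminal, hence L): (0,0).
The remaining L cells, each justified by listing all of its moves:
(0,2): the only move is to (0,1)(W), a W ⇒ L
Every other cell has at least one move into one of the L cells above, so it is W.
From (1,2), the L positions reachable in one move are: (0,2).

Move to (0,2).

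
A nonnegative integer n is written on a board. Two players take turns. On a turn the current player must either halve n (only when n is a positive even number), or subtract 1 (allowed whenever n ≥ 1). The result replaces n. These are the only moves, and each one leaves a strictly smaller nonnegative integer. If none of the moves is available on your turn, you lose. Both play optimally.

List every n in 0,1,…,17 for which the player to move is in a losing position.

0, 2, 5, 7, 9, 11, 13, 15, 17

Label each position W (a win for the player to move) or L (a loss). A position with no legal move is L; any other position is W exactly when some move reaches an L, and L when every move reaches a W.
n=0: no move → L
n=1: →0(L), so W
n=2: →1(W) only, which is W, so L
n=3: →2(L), so W
n=4: →2(L), so W
n=5: →4(W) only, which is W, so L
n=6: →5(L), so W
n=7: →6(W) only, which is W, so L
n=8: →7(L), so W
n=9: →8(W) only, which is W, so L
n=10: →5(L), so W
n=11: →10(W) only, which is W, so L
n=12: →11(L), so W
n=13: →12(W) only, which is W, so L
n=14: →7(L), so W
n=15: →14(W) only, which is W, so L
n=16: →15(L), so W
n=17: →16(W) only, which is W, so L
Reading off the rows marked L gives the requested list; there are 9 such values of n.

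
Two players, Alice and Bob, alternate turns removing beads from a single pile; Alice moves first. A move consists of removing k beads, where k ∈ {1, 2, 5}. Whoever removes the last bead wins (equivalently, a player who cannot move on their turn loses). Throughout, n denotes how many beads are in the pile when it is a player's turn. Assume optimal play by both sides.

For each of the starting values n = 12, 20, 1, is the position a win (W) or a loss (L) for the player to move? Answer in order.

Work bottom-up. With no move the player to move loses. Otherwise the position is W if at least one move leads to an L position for the opponent, and L if every move leads to a W.
n=0: no move → L
n=1: W (go to 0, an L position)
n=2: W (go to 0, an L position)
n=3: L (options 2(W), 1(W) are all W)
n=4: W (go to 3, an L position)
n=5: W (go to 3, an L position)
n=6: L (options 5(W), 4(W), 1(W) are all W)
n=7: W (go to 6, an L position)
n=8: W (go to 6, an L position)
n=9: L (options 8(W), 7(W), 4(W) are all W)
n=10: W (go to 9, an L position)
n=11: W (go to 9, an L position)
n=12: L (options 11(W), 10(W), 7(W) are all W)
n=13: W (go to 12, an L position)
n=14: W (go to 12, an L position)
n=15: L (options 14(W), 13(W), 10(W) are all W)
n=16: W (go to 15, an L position)
n=17: W (go to 15, an L position)
n=18: L (options 17(W), 16(W), 13(W) are all W)
n=19: W (go to 18, an L position)
n=20: W (go to 18, an L position)

12: L, 20: W, 1: W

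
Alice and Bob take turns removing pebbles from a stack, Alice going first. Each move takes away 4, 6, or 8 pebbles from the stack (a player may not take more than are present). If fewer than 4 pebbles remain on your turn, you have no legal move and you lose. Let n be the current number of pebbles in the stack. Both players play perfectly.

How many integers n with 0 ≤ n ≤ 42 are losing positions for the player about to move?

Positions with no move are L. A position that does have a move is losing for the player to move precisely when every available move leads to a winning position for the opponent. Fill in the labels:
n=0: no move → L
n=1: no move → L
n=2: no move → L
n=3: no move → L
n=4: reaches L-position 0 → W
n=5: reaches L-position 1 → W
n=6: reaches L-position 2 → W
n=7: reaches L-position 3 → W
n=8: reaches L-position 2 → W
n=9: reaches L-position 3 → W
n=10: reaches L-position 2 → W
n=11: reaches L-position 3 → W
n=12: only reaches 8(W), 6(W), 4(W), all W → L
n=13: only reaches 9(W), 7(W), 5(W), all W → L
n=14: only reaches 10(W), 8(W), 6(W), all W → L
n=15: only reaches 11(W), 9(W), 7(W), all W → L
n=16: reaches L-position 12 → W
n=17: reaches L-position 13 → W
n=18: reaches L-position 14 → W
n=19: reaches L-position 15 → W
n=20: reaches L-position 14 → W
n=21: reaches L-position 15 → W
n=22: reaches L-position 14 → W
n=23: reaches L-position 15 → W
n=24: only reaches 20(W), 18(W), 16(W), all W → L
n=25: only reaches 21(W), 19(W), 17(W), all W → L
n=26: only reaches 22(W), 20(W), 18(W), all W → L
n=27: only reaches 23(W), 21(W), 19(W), all W → L
n=28: reaches L-position 24 → W
n=29: reaches L-position 25 → W
n=30: reaches L-position 26 → W
n=31: reaches L-position 27 → W
n=32: reaches L-position 26 → W
n=33: reaches L-position 27 → W
n=34: reaches L-position 26 → W
n=35: reaches L-position 27 → W
n=36: only reaches 32(W), 30(W), 28(W), all W → L
n=37: only reaches 33(W), 31(W), 29(W), all W → L
n=38: only reaches 34(W), 32(W), 30(W), all W → L
n=39: only reaches 35(W), 33(W), 31(W), all W → L
n=40: reaches L-position 36 → W
n=41: reaches L-position 37 → W
n=42: reaches L-position 38 → W
L entries with 0 ≤ n ≤ 42: n = 0, 1, 2, 3, 12, 13, 14, 15, 24, 25, 26, 27, 36, 37, 38, 39; that makes 16.

16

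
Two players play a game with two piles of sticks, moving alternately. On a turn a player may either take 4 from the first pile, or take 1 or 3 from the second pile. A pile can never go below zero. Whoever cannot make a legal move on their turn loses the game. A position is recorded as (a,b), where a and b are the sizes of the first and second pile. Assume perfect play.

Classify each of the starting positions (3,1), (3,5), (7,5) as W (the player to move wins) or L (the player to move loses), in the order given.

(3,1): W, (3,5): W, (7,5): L

Use the standard recursion: the mover loses at a terminal position; elsewhere, the mover wins exactly when some move hands the opponent an L position.
No move ever increases a pile, so every position that can arise here has a ≤ 7 and b ≤ 5; it is enough to label the cells with 0 ≤ a ≤ 7 and 0 ≤ b ≤ 5.
Every move lowers a or b (never raises either), so fill the grid row by row in increasing a, and left to right within a row: each cell's successors are then already labelled.
      b=0  b=1  b=2  b=3  b=4  b=5
a=0:    L    W    L    W    L    W
a=1:    L    W    L    W    L    W
a=2:    L    W    L    W    L    W
a=3:    L    W    L    W    L    W
a=4:    W    L    W    L    W    L
a=5:    W    L    W    L    W    L
a=6:    W    L    W    L    W    L
a=7:    W    L    W    L    W    L
Cells with no legal move (terminal, hence L): (0,0), (1,0), (2,0), (3,0).
The remaining L cells, each justified by listing all of its moves:
(0,2): L (sole option (0,1)(W) is W)
(0,4): L (options (0,3)(W), (0,1)(W) are all W)
(1,2): L (sole option (1,1)(W) is W)
(1,4): L (options (1,3)(W), (1,1)(W) are all W)
(2,2): L (sole option (2,1)(W) is W)
(2,4): L (options (2,3)(W), (2,1)(W) are all W)
(3,2): L (sole option (3,1)(W) is W)
(3,4): L (options (3,3)(W), (3,1)(W) are all W)
(4,1): L (options (0,1)(W), (4,0)(W) are all W)
(4,3): L (options (0,3)(W), (4,2)(W), (4,0)(W) are all W)
(4,5): L (options (0,5)(W), (4,4)(W), (4,2)(W) are all W)
(5,1): L (options (1,1)(W), (5,0)(W) are all W)
(5,3): L (options (1,3)(W), (5,2)(W), (5,0)(W) are all W)
(5,5): L (options (1,5)(W), (5,4)(W), (5,2)(W) are all W)
(6,1): L (options (2,1)(W), (6,0)(W) are all W)
(6,3): L (options (2,3)(W), (6,2)(W), (6,0)(W) are all W)
(6,5): L (options (2,5)(W), (6,4)(W), (6,2)(W) are all W)
(7,1): L (options (3,1)(W), (7,0)(W) are all W)
(7,3): L (options (3,3)(W), (7,2)(W), (7,0)(W) are all W)
(7,5): L (options (3,5)(W), (7,4)(W), (7,2)(W) are all W)
Every other cell has at least one move into one of the L cells above, so it is W.
(3,1): the move to (3,0) reaches an L cell, so W
(3,5): the move to (3,4) reaches an L cell, so W
(7,5): one of the L cells justified above, so L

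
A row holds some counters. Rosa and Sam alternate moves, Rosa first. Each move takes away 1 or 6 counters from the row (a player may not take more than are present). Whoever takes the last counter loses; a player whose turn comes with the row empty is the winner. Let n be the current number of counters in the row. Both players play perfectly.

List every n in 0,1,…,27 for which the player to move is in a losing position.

1, 3, 5, 8, 10, 12, 15, 17, 19, 22, 24, 26

Label each position W (a win for the player to move) or L (a loss). A position with no legal move is W; any other position is W exactly when some move reaches an L, and L when every move reaches a W.
n=0: no move; the opponent has just taken the last counter and therefore loses → W
n=1: the only move is to 0(W), a W ⇒ L
n=2: can move to 1, which is L ⇒ W
n=3: the only move is to 2(W), a W ⇒ L
n=4: can move to 3, which is L ⇒ W
n=5: the only move is to 4(W), a W ⇒ L
n=6: can move to 5, which is L ⇒ W
n=7: can move to 1, which is L ⇒ W
n=8: moves to 7(W), 2(W); every one is W ⇒ L
n=9: can move to 8, which is L ⇒ W
n=10: moves to 9(W), 4(W); every one is W ⇒ L
n=11: can move to 10, which is L ⇒ W
n=12: moves to 11(W), 6(W); every one is W ⇒ L
n=13: can move to 12, which is L ⇒ W
n=14: can move to 8, which is L ⇒ W
n=15: moves to 14(W), 9(W); every one is W ⇒ L
n=16: can move to 15, which is L ⇒ W
n=17: moves to 16(W), 11(W); every one is W ⇒ L
n=18: can move to 17, which is L ⇒ W
n=19: moves to 18(W), 13(W); every one is W ⇒ L
n=20: can move to 19, which is L ⇒ W
n=21: can move to 15, which is L ⇒ W
n=22: moves to 21(W), 16(W); every one is W ⇒ L
n=23: can move to 22, which is L ⇒ W
n=24: moves to 23(W), 18(W); every one is W ⇒ L
n=25: can move to 24, which is L ⇒ W
n=26: moves to 25(W), 20(W); every one is W ⇒ L
n=27: can move to 26, which is L ⇒ W
The losing starting values of n are exactly the entries labelled L in this table (12 of them).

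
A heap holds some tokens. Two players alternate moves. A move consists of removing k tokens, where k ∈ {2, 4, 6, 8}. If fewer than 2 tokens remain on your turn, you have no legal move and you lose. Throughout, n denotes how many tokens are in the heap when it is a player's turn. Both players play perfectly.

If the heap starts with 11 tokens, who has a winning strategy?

The second player wins.

Classify positions by backward induction: terminal positions (no move available) are L. From any other position, the mover wins iff some move reaches an L.
n=0: no move → L
n=1: no move → L
n=2: reaches L-position 0 → W
n=3: reaches L-position 1 → W
n=4: reaches L-position 0 → W
n=5: reaches L-position 1 → W
n=6: reaches L-position 0 → W
n=7: reaches L-position 1 → W
n=8: reaches L-position 0 → W
n=9: reaches L-position 1 → W
n=10: only reaches 8(W), 6(W), 4(W), 2(W), all W → L
n=11: only reaches 9(W), 7(W), 5(W), 3(W), all W → L
The starting position 11 is L: whatever the player to move does, the opponent receives a W position.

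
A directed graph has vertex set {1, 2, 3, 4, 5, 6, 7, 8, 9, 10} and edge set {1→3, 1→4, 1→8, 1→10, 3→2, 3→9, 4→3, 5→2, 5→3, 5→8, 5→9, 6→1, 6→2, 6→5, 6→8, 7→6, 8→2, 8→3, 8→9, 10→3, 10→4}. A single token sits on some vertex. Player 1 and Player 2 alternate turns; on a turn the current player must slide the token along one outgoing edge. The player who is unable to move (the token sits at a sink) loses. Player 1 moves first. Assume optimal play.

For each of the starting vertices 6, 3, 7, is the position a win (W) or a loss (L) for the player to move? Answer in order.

6: W, 3: W, 7: L

Work bottom-up. With no move the player to move loses. Otherwise the position is W if at least one move leads to an L position for the opponent, and L if every move leads to a W.
Every edge goes from a vertex to one that appears earlier in the order 2, 9, 3, 4, 8, 10, 1, 5, 6, 7, so processing vertices in that order labels each vertex after all of its successors.
2: no outgoing edge → L
9: no outgoing edge → L
3: reaches L-position 9 → W
4: only reaches 3(W), which is W → L
8: reaches L-position 9 → W
10: reaches L-position 4 → W
1: reaches L-position 4 → W
5: reaches L-position 9 → W
6: reaches L-position 2 → W
7: only reaches 6(W), which is W → L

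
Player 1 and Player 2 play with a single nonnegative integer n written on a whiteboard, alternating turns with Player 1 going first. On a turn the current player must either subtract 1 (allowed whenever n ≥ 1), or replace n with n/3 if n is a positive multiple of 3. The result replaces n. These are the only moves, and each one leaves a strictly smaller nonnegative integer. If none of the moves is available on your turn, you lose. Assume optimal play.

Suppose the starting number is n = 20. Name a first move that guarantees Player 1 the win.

Compute win/loss labels from the base case upward. A position with no move is L. Any other position is W if it can reach an L in one move, else L.
n=0: no move → L
n=1: reaches L-position 0 → W
n=2: only reaches 1(W), which is W → L
n=3: reaches L-position 2 → W
n=4: only reaches 3(W), which is W → L
n=5: reaches L-position 4 → W
n=6: reaches L-position 2 → W
n=7: only reaches 6(W), which is W → L
n=8: reaches L-position 7 → W
n=9: only reaches 3(W), 8(W), all W → L
n=10: reaches L-position 9 → W
n=11: only reaches 10(W), which is W → L
n=12: reaches L-position 4 → W
n=13: only reaches 12(W), which is W → L
n=14: reaches L-position 13 → W
n=15: only reaches 5(W), 14(W), all W → L
n=16: reaches L-position 15 → W
n=17: only reaches 16(W), which is W → L
n=18: reaches L-position 17 → W
n=19: only reaches 18(W), which is W → L
n=20: reaches L-position 19 → W
From 20, the L positions reachable in one move are: 19.

Move to 19.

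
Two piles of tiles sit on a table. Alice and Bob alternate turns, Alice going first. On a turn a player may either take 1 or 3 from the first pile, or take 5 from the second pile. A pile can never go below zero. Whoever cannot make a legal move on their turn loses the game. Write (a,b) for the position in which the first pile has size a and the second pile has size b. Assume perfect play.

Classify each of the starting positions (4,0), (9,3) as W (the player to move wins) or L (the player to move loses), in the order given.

(4,0): L, (9,3): W

Classify positions by backward induction: terminal positions (no move available) are L. From any other position, the mover wins iff some move reaches an L.
No move ever increases a pile, so every position that can arise here has a ≤ 9 and b ≤ 3; it is enough to label the cells with 0 ≤ a ≤ 9 and 0 ≤ b ≤ 3.
Every move lowers a or b (never raises either), so fill the grid row by row in increasing a, and left to right within a row: each cell's successors are then already labelled.
      b=0  b=1  b=2  b=3
a=0:    L    L    L    L
a=1:    W    W    W    W
a=2:    L    L    L    L
a=3:    W    W    W    W
a=4:    L    L    L    L
a=5:    W    W    W    W
a=6:    L    L    L    L
a=7:    W    W    W    W
a=8:    L    L    L    L
a=9:    W    W    W    W
Cells with no legal move (terminal, hence L): (0,0), (0,1), (0,2), (0,3).
The remaining L cells, each justified by listing all of its moves:
(2,0): L (sole option (1,0)(W) is W)
(2,1): L (sole option (1,1)(W) is W)
(2,2): L (sole option (1,2)(W) is W)
(2,3): L (sole option (1,3)(W) is W)
(4,0): L (options (3,0)(W), (1,0)(W) are all W)
(4,1): L (options (3,1)(W), (1,1)(W) are all W)
(4,2): L (options (3,2)(W), (1,2)(W) are all W)
(4,3): L (options (3,3)(W), (1,3)(W) are all W)
(6,0): L (options (5,0)(W), (3,0)(W) are all W)
(6,1): L (options (5,1)(W), (3,1)(W) are all W)
(6,2): L (options (5,2)(W), (3,2)(W) are all W)
(6,3): L (options (5,3)(W), (3,3)(W) are all W)
(8,0): L (options (7,0)(W), (5,0)(W) are all W)
(8,1): L (options (7,1)(W), (5,1)(W) are all W)
(8,2): L (options (7,2)(W), (5,2)(W) are all W)
(8,3): L (options (7,3)(W), (5,3)(W) are all W)
Every other cell has at least one move into one of the L cells above, so it is W.
(4,0): one of the L cells justified above, so L
(9,3): the move to (8,3) reaches an L cell, so W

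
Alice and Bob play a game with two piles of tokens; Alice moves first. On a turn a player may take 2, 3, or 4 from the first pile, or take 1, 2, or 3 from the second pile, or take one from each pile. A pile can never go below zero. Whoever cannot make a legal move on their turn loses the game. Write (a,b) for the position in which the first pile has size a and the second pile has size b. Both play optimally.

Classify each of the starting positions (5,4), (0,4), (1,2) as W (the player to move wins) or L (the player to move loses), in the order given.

(5,4): W, (0,4): L, (1,2): W

Positions with no move are L. A position that does have a move is losing for the player to move precisely when every available move leads to a winning position for the opponent. Fill in the labels:
No move ever increases a pile, so every position that can arise here has a ≤ 5 and b ≤ 4; it is enough to label the cells with 0 ≤ a ≤ 5 and 0 ≤ b ≤ 4.
Every move lowers a or b (never raises either), so fill the grid row by row in increasing a, and left to right within a row: each cell's successors are then already labelled.
      b=0  b=1  b=2  b=3  b=4
a=0:    L    W    W    W    L
a=1:    L    W    W    W    L
a=2:    W    W    L    W    W
a=3:    W    L    W    W    W
a=4:    W    L    W    W    W
a=5:    W    W    W    L    W
Cells with no legal move (terminal, hence L): (0,0), (1,0).
The remaining L cells, each justified by listing all of its moves:
(0,4): only reaches (0,3)(W), (0,2)(W), (0,1)(W), all W → L
(1,4): only reaches (1,3)(W), (1,2)(W), (1,1)(W), (0,3)(W), all W → L
(2,2): only reaches (0,2)(W), (2,1)(W), (2,0)(W), (1,1)(W), all W → L
(3,1): only reaches (1,1)(W), (0,1)(W), (3,0)(W), (2,0)(W), all W → L
(4,1): only reaches (2,1)(W), (1,1)(W), (0,1)(W), (4,0)(W), (3,0)(W), all W → L
(5,3): only reaches (3,3)(W), (2,3)(W), (1,3)(W), (5,2)(W), (5,1)(W), (5,0)(W), (4,2)(W), all W → L
Every other cell has at least one move into one of the L cells above, so it is W.
(5,4): the move to (1,4) reaches an L cell, so W
(0,4): one of the L cells justified above, so L
(1,2): the move to (1,0) reaches an L cell, so W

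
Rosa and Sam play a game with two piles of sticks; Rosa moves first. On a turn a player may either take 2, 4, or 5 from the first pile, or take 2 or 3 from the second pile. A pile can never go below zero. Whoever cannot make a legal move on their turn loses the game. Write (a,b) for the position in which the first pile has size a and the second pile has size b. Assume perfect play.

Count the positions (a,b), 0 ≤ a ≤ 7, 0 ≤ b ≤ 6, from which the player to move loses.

18

Use the standard recursion: the mover loses at a terminal position; elsewhere, the mover wins exactly when some move hands the opponent an L position.
Every move lowers a or b (never raises either), so fill the grid row by row in increasing a, and left to right within a row: each cell's successors are then already labelled.
      b=0  b=1  b=2  b=3  b=4  b=5  b=6
a=0:    L    L    W    W    W    L    L
a=1:    L    L    W    W    W    L    L
a=2:    W    W    L    L    W    W    W
a=3:    W    W    L    L    W    W    W
a=4:    W    W    W    W    L    W    W
a=5:    W    W    W    W    L    W    W
a=6:    W    W    W    W    W    W    W
a=7:    L    L    W    W    W    L    L
Cells with no legal move (terminal, hence L): (0,0), (0,1), (1,0), (1,1).
The remaining L cells, each justified by listing all of its moves:
(0,5): L (options (0,3)(W), (0,2)(W) are all W)
(0,6): L (options (0,4)(W), (0,3)(W) are all W)
(1,5): L (options (1,3)(W), (1,2)(W) are all W)
(1,6): L (options (1,4)(W), (1,3)(W) are all W)
(2,2): L (options (0,2)(W), (2,0)(W) are all W)
(2,3): L (options (0,3)(W), (2,1)(W), (2,0)(W) are all W)
(3,2): L (options (1,2)(W), (3,0)(W) are all W)
(3,3): L (options (1,3)(W), (3,1)(W), (3,0)(W) are all W)
(4,4): L (options (2,4)(W), (0,4)(W), (4,2)(W), (4,1)(W) are all W)
(5,4): L (options (3,4)(W), (1,4)(W), (0,4)(W), (5,2)(W), (5,1)(W) are all W)
(7,0): L (options (5,0)(W), (3,0)(W), (2,0)(W) are all W)
(7,1): L (options (5,1)(W), (3,1)(W), (2,1)(W) are all W)
(7,5): L (options (5,5)(W), (3,5)(W), (2,5)(W), (7,3)(W), (7,2)(W) are all W)
(7,6): L (options (5,6)(W), (3,6)(W), (2,6)(W), (7,4)(W), (7,3)(W) are all W)
Every other cell has at least one move into one of the L cells above, so it is W.
L cells per row: a=0: 4, a=1: 4, a=2: 2, a=3: 2, a=4: 1, a=5: 1, a=6: 0, a=7: 4; total 18.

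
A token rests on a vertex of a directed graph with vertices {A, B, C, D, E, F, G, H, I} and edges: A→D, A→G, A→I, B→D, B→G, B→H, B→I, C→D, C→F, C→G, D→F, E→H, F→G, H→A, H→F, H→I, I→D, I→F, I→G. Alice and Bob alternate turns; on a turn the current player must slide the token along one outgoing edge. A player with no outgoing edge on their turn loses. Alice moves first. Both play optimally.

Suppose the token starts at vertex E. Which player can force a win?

Alice wins.

Use the standard recursion: the mover loses at a terminal position; elsewhere, the mover wins exactly when some move hands the opponent an L position.
Every edge goes from a vertex to one that appears earlier in the order G, F, D, I, C, A, H, E, B, so processing vertices in that order labels each vertex after all of its successors.
G: no outgoing edge → L
F: reaches L-position G → W
D: only reaches F(W), which is W → L
I: reaches L-position D → W
C: reaches L-position D → W
A: reaches L-position D → W
H: only reaches A(W), I(W), F(W), all W → L
E: reaches L-position H → W
B: reaches L-position H → W
From E Alice can move to H, reaching an L position.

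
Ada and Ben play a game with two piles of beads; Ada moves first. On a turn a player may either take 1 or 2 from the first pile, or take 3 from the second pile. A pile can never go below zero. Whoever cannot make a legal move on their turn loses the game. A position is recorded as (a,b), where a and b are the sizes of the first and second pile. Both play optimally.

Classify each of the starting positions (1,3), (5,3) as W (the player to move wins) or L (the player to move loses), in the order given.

Work bottom-up. With no move the player to move loses. Otherwise the position is W if at least one move leads to an L position for the opponent, and L if every move leads to a W.
No move ever increases a pile, so every position that can arise here has a ≤ 5 and b ≤ 3; it is enough to label the cells with 0 ≤ a ≤ 5 and 0 ≤ b ≤ 3.
Every move lowers a or b (never raises either), so fill the grid row by row in increasing a, and left to right within a row: each cell's successors are then already labelled.
      b=0  b=1  b=2  b=3
a=0:    L    L    L    W
a=1:    W    W    W    L
a=2:    W    W    W    W
a=3:    L    L    L    W
a=4:    W    W    W    L
a=5:    W    W    W    W
Cells with no legal move (terminal, hence L): (0,0), (0,1), (0,2).
The remaining L cells, each justified by listing all of its moves:
(1,3): moves to (0,3)(W), (1,0)(W); every one is W ⇒ L
(3,0): moves to (2,0)(W), (1,0)(W); every one is W ⇒ L
(3,1): moves to (2,1)(W), (1,1)(W); every one is W ⇒ L
(3,2): moves to (2,2)(W), (1,2)(W); every one is W ⇒ L
(4,3): moves to (3,3)(W), (2,3)(W), (4,0)(W); every one is W ⇒ L
Every other cell has at least one move into one of the L cells above, so it is W.
(1,3): one of the L cells justified above, so L
(5,3): the move to (4,3) reaches an L cell, so W

(1,3): L, (5,3): W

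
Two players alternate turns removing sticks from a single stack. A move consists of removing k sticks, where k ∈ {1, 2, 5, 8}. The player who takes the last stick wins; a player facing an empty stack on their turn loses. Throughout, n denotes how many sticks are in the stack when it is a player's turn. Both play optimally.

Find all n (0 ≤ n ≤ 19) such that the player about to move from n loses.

Build the W/L table. Terminal = L. A non-terminal position is W if it has a move to some L; otherwise it is L.
n=0: no move → L
n=1: W (go to 0, an L position)
n=2: W (go to 0, an L position)
n=3: L (options 2(W), 1(W) are all W)
n=4: W (go to 3, an L position)
n=5: W (go to 3, an L position)
n=6: L (options 5(W), 4(W), 1(W) are all W)
n=7: W (go to 6, an L position)
n=8: W (go to 6, an L position)
n=9: L (options 8(W), 7(W), 4(W), 1(W) are all W)
n=10: W (go to 9, an L position)
n=11: W (go to 9, an L position)
n=12: L (options 11(W), 10(W), 7(W), 4(W) are all W)
n=13: W (go to 12, an L position)
n=14: W (go to 12, an L position)
n=15: L (options 14(W), 13(W), 10(W), 7(W) are all W)
n=16: W (go to 15, an L position)
n=17: W (go to 15, an L position)
n=18: L (options 17(W), 16(W), 13(W), 10(W) are all W)
n=19: W (go to 18, an L position)
Reading off the rows marked L gives the requested list; there are 7 such values of n.

0, 3, 6, 9, 12, 15, 18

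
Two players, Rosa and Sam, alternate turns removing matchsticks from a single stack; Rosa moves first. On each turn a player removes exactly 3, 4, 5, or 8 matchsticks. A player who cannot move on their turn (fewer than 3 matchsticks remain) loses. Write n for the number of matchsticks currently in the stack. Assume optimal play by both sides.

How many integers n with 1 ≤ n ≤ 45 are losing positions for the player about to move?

Build the W/L table. Terminal = L. A non-terminal position is W if it has a move to some L; otherwise it is L.
n=0: no move → L
n=1: no move → L
n=2: no move → L
n=3: W (go to 0, an L position)
n=4: W (go to 1, an L position)
n=5: W (go to 2, an L position)
n=6: W (go to 2, an L position)
n=7: W (go to 2, an L position)
n=8: W (go to 0, an L position)
n=9: W (go to 1, an L position)
n=10: W (go to 2, an L position)
n=11: L (options 8(W), 7(W), 6(W), 3(W) are all W)
n=12: L (options 9(W), 8(W), 7(W), 4(W) are all W)
n=13: L (options 10(W), 9(W), 8(W), 5(W) are all W)
n=14: W (go to 11, an L position)
n=15: W (go to 12, an L position)
n=16: W (go to 13, an L position)
n=17: W (go to 13, an L position)
n=18: W (go to 13, an L position)
n=19: W (go to 11, an L position)
n=20: W (go to 12, an L position)
n=21: W (go to 13, an L position)
n=22: L (options 19(W), 18(W), 17(W), 14(W) are all W)
n=23: L (options 20(W), 19(W), 18(W), 15(W) are all W)
n=24: L (options 21(W), 20(W), 19(W), 16(W) are all W)
n=25: W (go to 22, an L position)
n=26: W (go to 23, an L position)
n=27: W (go to 24, an L position)
n=28: W (go to 24, an L position)
n=29: W (go to 24, an L position)
n=30: W (go to 22, an L position)
n=31: W (go to 23, an L position)
n=32: W (go to 24, an L position)
n=33: L (options 30(W), 29(W), 28(W), 25(W) are all W)
n=34: L (options 31(W), 30(W), 29(W), 26(W) are all W)
n=35: L (options 32(W), 31(W), 30(W), 27(W) are all W)
n=36: W (go to 33, an L position)
n=37: W (go to 34, an L position)
n=38: W (go to 35, an L position)
n=39: W (go to 35, an L position)
n=40: W (go to 35, an L position)
n=41: W (go to 33, an L position)
n=42: W (go to 34, an L position)
n=43: W (go to 35, an L position)
n=44: L (options 41(W), 40(W), 39(W), 36(W) are all W)
n=45: L (options 42(W), 41(W), 40(W), 37(W) are all W)
L entries with 1 ≤ n ≤ 45 (n=0 is outside the asked range and is not counted): n = 1, 2, 11, 12, 13, 22, 23, 24, 33, 34, 35, 44, 45; that makes 13.

13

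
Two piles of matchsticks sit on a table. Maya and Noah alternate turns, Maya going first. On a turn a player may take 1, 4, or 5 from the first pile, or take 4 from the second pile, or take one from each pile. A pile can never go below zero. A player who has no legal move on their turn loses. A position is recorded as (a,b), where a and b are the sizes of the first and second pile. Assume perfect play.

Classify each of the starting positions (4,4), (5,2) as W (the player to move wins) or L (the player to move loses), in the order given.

Positions with no move are L. A position that does have a move is losing for the player to move precisely when every available move leads to a winning position for the opponent. Fill in the labels:
No move ever increases a pile, so every position that can arise here has a ≤ 5 and b ≤ 4; it is enough to label the cells with 0 ≤ a ≤ 5 and 0 ≤ b ≤ 4.
Every move lowers a or b (never raises either), so fill the grid row by row in increasing a, and left to right within a row: each cell's successors are then already labelled.
      b=0  b=1  b=2  b=3  b=4
a=0:    L    L    L    L    W
a=1:    W    W    W    W    W
a=2:    L    L    L    L    W
a=3:    W    W    W    W    W
a=4:    W    W    W    W    L
a=5:    W    W    W    W    W
Cells with no legal move (terminal, hence L): (0,0), (0,1), (0,2), (0,3).
The remaining L cells, each justified by listing all of its moves:
(2,0): L (sole option (1,0)(W) is W)
(2,1): L (options (1,1)(W), (1,0)(W) are all W)
(2,2): L (options (1,2)(W), (1,1)(W) are all W)
(2,3): L (options (1,3)(W), (1,2)(W) are all W)
(4,4): L (options (3,4)(W), (0,4)(W), (4,0)(W), (3,3)(W) are all W)
Every other cell has at least one move into one of the L cells above, so it is W.
(4,4): one of the L cells justified above, so L
(5,2): the move to (0,2) reaches an L cell, so W

(4,4): L, (5,2): W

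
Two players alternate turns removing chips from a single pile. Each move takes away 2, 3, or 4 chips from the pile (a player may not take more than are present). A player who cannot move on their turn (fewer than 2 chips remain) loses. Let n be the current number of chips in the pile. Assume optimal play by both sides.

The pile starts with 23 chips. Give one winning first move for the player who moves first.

Use the standard recursion: the mover loses at a terminal position; elsewhere, the mover wins exactly when some move hands the opponent an L position.
n=0: no move → L
n=1: no move → L
n=2: reaches L-position 0 → W
n=3: reaches L-position 1 → W
n=4: reaches L-position 1 → W
n=5: reaches L-position 1 → W
n=6: only reaches 4(W), 3(W), 2(W), all W → L
n=7: only reaches 5(W), 4(W), 3(W), all W → L
n=8: reaches L-position 6 → W
n=9: reaches L-position 7 → W
n=10: reaches L-position 7 → W
n=11: reaches L-position 7 → W
n=12: only reaches 10(W), 9(W), 8(W), all W → L
n=13: only reaches 11(W), 10(W), 9(W), all W → L
n=14: reaches L-position 12 → W
n=15: reaches L-position 13 → W
n=16: reaches L-position 13 → W
n=17: reaches L-position 13 → W
n=18: only reaches 16(W), 15(W), 14(W), all W → L
n=19: only reaches 17(W), 16(W), 15(W), all W → L
n=20: reaches L-position 18 → W
n=21: reaches L-position 19 → W
n=22: reaches L-position 19 → W
n=23: reaches L-position 19 → W
From 23, the L positions reachable in one move are: 19.

Remove 4, leaving 19.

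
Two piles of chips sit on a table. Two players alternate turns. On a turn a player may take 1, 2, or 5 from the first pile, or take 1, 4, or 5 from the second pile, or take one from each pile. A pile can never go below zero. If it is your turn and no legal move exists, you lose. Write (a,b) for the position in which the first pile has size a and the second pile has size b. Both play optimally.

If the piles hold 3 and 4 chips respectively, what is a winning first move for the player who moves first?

Classify positions by backward induction: terminal positions (no move available) are L. From any other position, the mover wins iff some move reaches an L.
No move ever increases a pile, so every position that can arise here has a ≤ 3 and b ≤ 4; it is enough to label the cells with 0 ≤ a ≤ 3 and 0 ≤ b ≤ 4.
Every move lowers a or b (never raises either), so fill the grid row by row in increasing a, and left to right within a row: each cell's successors are then already labelled.
      b=0  b=1  b=2  b=3  b=4
a=0:    L    W    L    W    W
a=1:    W    W    W    W    L
a=2:    W    L    W    L    W
a=3:    L    W    W    W    W
Cells with no legal move (terminal, hence L): (0,0).
The remaining L cells, each justified by listing all of its moves:
(0,2): only reaches (0,1)(W), which is W → L
(1,4): only reaches (0,4)(W), (1,3)(W), (1,0)(W), (0,3)(W), all W → L
(2,1): only reaches (1,1)(W), (0,1)(W), (2,0)(W), (1,0)(W), all W → L
(2,3): only reaches (1,3)(W), (0,3)(W), (2,2)(W), (1,2)(W), all W → L
(3,0): only reaches (2,0)(W), (1,0)(W), all W → L
Every other cell has at least one move into one of the L cells above, so it is W.
From (3,4), the L positions reachable in one move are: (1,4), (3,0), (2,3). Any move reaching one of these is winning.

Move to (1,4).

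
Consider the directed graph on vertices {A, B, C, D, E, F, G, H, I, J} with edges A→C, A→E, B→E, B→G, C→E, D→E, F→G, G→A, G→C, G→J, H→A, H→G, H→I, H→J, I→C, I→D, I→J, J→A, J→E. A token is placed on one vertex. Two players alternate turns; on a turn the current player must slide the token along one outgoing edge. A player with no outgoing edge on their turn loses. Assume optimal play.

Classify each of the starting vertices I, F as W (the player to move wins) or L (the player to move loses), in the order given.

I: L, F: W

Compute win/loss labels from the base case upward. A position with no move is L. Any other position is W if it can reach an L in one move, else L.
Every edge goes from a vertex to one that appears earlier in the order E, C, A, J, D, G, I, B, F, H, so processing vertices in that order labels each vertex after all of its successors.
E: no outgoing edge → L
C: →E(L), so W
A: →E(L), so W
J: →E(L), so W
D: →E(L), so W
G: →J(W), A(W), C(W) — all W, so L
I: →D(W), J(W), C(W) — all W, so L
B: →G(L), so W
F: →G(L), so W
H: →I(L), so W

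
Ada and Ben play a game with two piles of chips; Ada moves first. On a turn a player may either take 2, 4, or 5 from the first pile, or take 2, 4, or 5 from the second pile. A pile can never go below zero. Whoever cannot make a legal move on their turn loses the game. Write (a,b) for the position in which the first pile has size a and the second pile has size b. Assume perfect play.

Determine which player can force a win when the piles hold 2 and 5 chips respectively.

Ada wins.

Label each position W (a win for the player to move) or L (a loss). A position with no legal move is L; any other position is W exactly when some move reaches an L, and L when every move reaches a W.
No move ever increases a pile, so every position that can arise here has a ≤ 2 and b ≤ 5; it is enough to label the cells with 0 ≤ a ≤ 2 and 0 ≤ b ≤ 5.
Every move lowers a or b (never raises either), so fill the grid row by row in increasing a, and left to right within a row: each cell's successors are then already labelled.
      b=0  b=1  b=2  b=3  b=4  b=5
a=0:    L    L    W    W    W    W
a=1:    L    L    W    W    W    W
a=2:    W    W    L    L    W    W
Cells with no legal move (terminal, hence L): (0,0), (0,1), (1,0), (1,1).
The remaining L cells, each justified by listing all of its moves:
(2,2): only reaches (0,2)(W), (2,0)(W), all W → L
(2,3): only reaches (0,3)(W), (2,1)(W), all W → L
Every other cell has at least one move into one of the L cells above, so it is W.
From (2,5) Ada can move to (2,3), reaching an L position.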